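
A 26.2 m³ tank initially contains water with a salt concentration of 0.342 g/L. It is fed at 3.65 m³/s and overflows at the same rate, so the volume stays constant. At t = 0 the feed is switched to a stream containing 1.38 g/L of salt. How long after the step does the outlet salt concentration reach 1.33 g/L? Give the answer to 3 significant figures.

21.8 s

Unsteady species balance (constant V, well mixed): V dC/dt = Q(C_in − C), so τ = V/Q = 7.1781 s.
C(t) = C_in + (C₀ − C_in) e^(−t/τ). Set C = 1.33 and solve for t:
e^(−t/τ) = (C − C_in)/(C₀ − C_in) = (1.33 − 1.38)/(0.342 − 1.38) = 0.048170
t = −τ ln(…) = 7.1781 × 3.0330 = 21.771 s.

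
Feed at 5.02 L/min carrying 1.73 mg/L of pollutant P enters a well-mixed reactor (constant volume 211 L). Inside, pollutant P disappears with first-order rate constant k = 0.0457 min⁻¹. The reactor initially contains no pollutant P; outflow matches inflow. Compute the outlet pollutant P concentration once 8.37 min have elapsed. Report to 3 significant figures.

0.261 mg/L

Species balance: V dC/dt = Q C_in − Q C − k V C.
This is linear with rate a = Q/V + k = 0.069491 min⁻¹.
C_ss = Q C_in/(Q + kV) = 0.59229 mg/L; C(t) = C_ss + (C₀ − C_ss) e^(−a t).
C(8.37) = 0.59229 + (-0.59229)·e^(−0.069491·8.37) = 0.59229 + (-0.59229)·0.55898 = 0.26121 mg/L.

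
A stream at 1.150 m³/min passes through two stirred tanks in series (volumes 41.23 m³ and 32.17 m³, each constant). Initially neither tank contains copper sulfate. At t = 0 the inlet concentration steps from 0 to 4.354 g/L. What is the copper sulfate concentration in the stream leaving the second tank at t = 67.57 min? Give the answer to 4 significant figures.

2.726 g/L

Time constants: τᵢ = Vᵢ/Q for each well-mixed tank.
τ₁ = 41.23/1.150 = 35.8522 min; τ₂ = 32.17/1.150 = 27.9739 min.
Solving the cascade with C₁(0)=C₂(0)=0 gives C₂(t) = C_in[1 − (τ₁ e^(−t/τ₁) − τ₂ e^(−t/τ₂))/(τ₁ − τ₂)].
At t = 67.57: e^(−t/τ₁) = 0.151877, e^(−t/τ₂) = 0.0893258.
C₂ = 4.354·[1 − (35.8522·0.151877 − 27.9739·0.0893258)/(7.87826)] = 4.354·0.626017 = 2.72568 g/L.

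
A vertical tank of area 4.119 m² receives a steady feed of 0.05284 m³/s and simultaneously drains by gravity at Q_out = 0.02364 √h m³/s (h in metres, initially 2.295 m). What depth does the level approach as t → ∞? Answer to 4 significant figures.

Accumulation of liquid (constant cross-section A): A dh/dt = Q_in − 0.02364 √h. At steady state dh/dt = 0:
Q_in = 0.02364 √h_ss ⇒ √h_ss = 0.05284/0.02364 = 2.23519.
h_ss = 2.23519² = 4.99609 m. (Since h₀ = 2.295 m < h_ss, the level will rise toward this value.)

4.996 m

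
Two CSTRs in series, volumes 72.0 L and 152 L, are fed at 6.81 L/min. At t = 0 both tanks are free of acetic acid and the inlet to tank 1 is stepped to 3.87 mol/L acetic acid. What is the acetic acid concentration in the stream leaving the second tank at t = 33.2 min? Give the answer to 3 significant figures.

2.36 mol/L

Time constants: τᵢ = Vᵢ/Q for each well-mixed tank.
τ₁ = 72.0/6.81 = 10.573 min; τ₂ = 152/6.81 = 22.320 min.
Tank 1: C₁ = C_in(1 − e^(−t/τ₁)). Tank 2 (τ₁ ≠ τ₂): C₂ = C_in[1 − (τ₁ e^(−t/τ₁) − τ₂ e^(−t/τ₂))/(τ₁ − τ₂)].
At t = 33.2: e^(−t/τ₁) = 0.043276, e^(−t/τ₂) = 0.22595.
C₂ = 3.87·[1 − (10.573·0.043276 − 22.320·0.22595)/(-11.747)] = 3.87·0.60965 = 2.3593 mol/L.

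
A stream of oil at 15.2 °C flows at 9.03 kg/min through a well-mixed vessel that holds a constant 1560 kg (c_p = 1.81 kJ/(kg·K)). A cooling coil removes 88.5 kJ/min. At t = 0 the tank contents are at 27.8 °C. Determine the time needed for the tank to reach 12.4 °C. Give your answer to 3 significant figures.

M c_p dT/dt = ṁ c_p (T_in − T) − Q̇.
τ = M/ṁ = 172.76 min; T_ss = T_in − Q̇/(ṁ c_p) = 9.7853 °C.
T(t) = T_ss + (T₀ − T_ss) e^(−t/τ). Set T = 12.4:
e^(−t/τ) = (12.4 − 9.7853)/(27.8 − 9.7853) = 0.14514
t = −172.76 · ln(0.14514) = 333.43 min.

333 min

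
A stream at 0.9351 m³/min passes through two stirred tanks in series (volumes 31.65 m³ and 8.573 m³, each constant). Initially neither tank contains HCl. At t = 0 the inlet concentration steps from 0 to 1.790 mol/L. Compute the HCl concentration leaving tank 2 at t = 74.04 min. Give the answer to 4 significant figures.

1.515 mol/L

Species balance on tank i: dCᵢ/dt = (Cᵢ₋₁ − Cᵢ)/τᵢ with τᵢ = Vᵢ/Q.
τ₁ = 31.65/0.9351 = 33.8466 min; τ₂ = 8.573/0.9351 = 9.16800 min.
Tank 1: C₁ = C_in(1 − e^(−t/τ₁)). Tank 2 (τ₁ ≠ τ₂): C₂ = C_in[1 − (τ₁ e^(−t/τ₁) − τ₂ e^(−t/τ₂))/(τ₁ − τ₂)].
At t = 74.04: e^(−t/τ₁) = 0.112195, e^(−t/τ₂) = 0.000310939.
C₂ = 1.790·[1 − (33.8466·0.112195 − 9.16800·0.000310939)/(24.6786)] = 1.790·0.846240 = 1.51477 mol/L.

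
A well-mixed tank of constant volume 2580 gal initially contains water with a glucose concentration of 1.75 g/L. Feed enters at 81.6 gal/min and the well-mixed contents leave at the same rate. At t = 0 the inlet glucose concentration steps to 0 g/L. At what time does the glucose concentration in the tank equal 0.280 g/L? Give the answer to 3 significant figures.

Transient balance on the dissolved component: V dC/dt = Q(C_in − C), so τ = V/Q = 31.618 min.
C(t) = C_in + (C₀ − C_in) e^(−t/τ). Set C = 0.280 and solve for t:
e^(−t/τ) = (C − C_in)/(C₀ − C_in) = (0.280 − 0)/(1.75 − 0) = 0.16000
t = −τ ln(…) = 31.618 × 1.8326 = 57.942 min.

57.9 min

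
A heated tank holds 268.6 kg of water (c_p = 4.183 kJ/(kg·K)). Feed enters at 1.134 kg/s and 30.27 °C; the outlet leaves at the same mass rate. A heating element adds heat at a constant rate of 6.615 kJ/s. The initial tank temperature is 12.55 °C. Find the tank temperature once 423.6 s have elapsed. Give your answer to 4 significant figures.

28.47 °C

Energy balance: M c_p dT/dt = ṁ c_p (T_in − T) + 6.615.
Rearrange: dT/dt = (T_ss − T)/τ with τ = M/ṁ = 236.861 s and T_ss = T_in + Q̇/(ṁ c_p) = 31.6645 °C.
T approaches T_ss exponentially: T(t) = T_ss + (T₀ − T_ss) e^(−t/τ).
T(423.6) = 31.6645 + (-19.1145)·e^(−423.6/236.861) = 31.6645 + (-19.1145)·0.167229 = 28.4680 °C.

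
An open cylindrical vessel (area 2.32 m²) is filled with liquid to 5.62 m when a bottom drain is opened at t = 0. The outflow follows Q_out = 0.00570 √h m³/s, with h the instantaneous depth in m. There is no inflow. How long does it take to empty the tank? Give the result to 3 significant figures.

1930 s

Accumulation of liquid (constant cross-section A): A dh/dt = −0.00570 √h.
∫ h^(−1/2) dh = −(0.00570/A) ∫ dt, giving 2√h = 2√h₀ − (0.00570/A) t.
Tank is empty when √h = 0: t_empty = 2A√h₀/0.00570.
t_empty = 2·2.32·√5.62/0.00570 = 4.6400·2.3707/0.00570 = 1929.8 s.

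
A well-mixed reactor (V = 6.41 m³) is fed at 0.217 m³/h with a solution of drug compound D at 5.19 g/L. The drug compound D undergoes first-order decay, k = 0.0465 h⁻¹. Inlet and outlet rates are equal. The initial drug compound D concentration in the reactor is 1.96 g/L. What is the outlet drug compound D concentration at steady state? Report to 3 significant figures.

2.19 g/L

Species balance: V dC/dt = Q C_in − Q C − k V C.
Steady state (dC/dt = 0): C_ss = Q C_in/(Q + kV) = C_in/(1 + kV/Q).
C_ss = 0.217·5.19/(0.217 + 0.0465·6.41) = 1.1262/0.51506 = 2.1866 g/L.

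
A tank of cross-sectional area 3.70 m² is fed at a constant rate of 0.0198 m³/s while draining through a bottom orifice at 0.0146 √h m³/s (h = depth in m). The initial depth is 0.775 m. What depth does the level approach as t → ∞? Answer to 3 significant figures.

1.84 m

A dh/dt = Q_in − 0.0146 √h. Steady state requires inflow = outflow:
Q_in = 0.0146 √h_ss ⇒ √h_ss = 0.0198/0.0146 = 1.3562.
h_ss = 1.3562² = 1.8392 m. (Since h₀ = 0.775 m < h_ss, the level will rise toward this value.)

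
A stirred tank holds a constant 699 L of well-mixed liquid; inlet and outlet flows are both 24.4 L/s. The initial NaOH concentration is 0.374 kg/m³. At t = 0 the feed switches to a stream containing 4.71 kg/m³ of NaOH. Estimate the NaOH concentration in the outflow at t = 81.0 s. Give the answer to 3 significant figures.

4.45 kg/m³

Transient balance on the dissolved component: V dC/dt = Q(C_in − C).
So dC/dt = (C_in − C)/τ with τ = V/Q = 699/24.4 = 28.648 s.
Integrating: C(t) = C_in + (C₀ − C_in) e^(−t/τ).
C(81.0) = 4.71 + (0.374 − 4.71)·e^(−81.0/28.648) = 4.71 + (-4.3360)·0.059162 = 4.4535 kg/m³.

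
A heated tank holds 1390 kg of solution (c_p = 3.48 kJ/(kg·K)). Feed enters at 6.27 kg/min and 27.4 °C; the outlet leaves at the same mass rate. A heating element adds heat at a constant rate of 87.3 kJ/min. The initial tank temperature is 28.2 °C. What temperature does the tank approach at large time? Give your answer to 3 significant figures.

M c_p dT/dt = ṁ c_p (T_in − T) + Q̇.
At steady state dT/dt = 0 ⇒ T_ss = T_in + Q̇/(ṁ c_p) = 27.4 + 87.3/(6.27·3.48) = 31.401 °C.

31.4 °C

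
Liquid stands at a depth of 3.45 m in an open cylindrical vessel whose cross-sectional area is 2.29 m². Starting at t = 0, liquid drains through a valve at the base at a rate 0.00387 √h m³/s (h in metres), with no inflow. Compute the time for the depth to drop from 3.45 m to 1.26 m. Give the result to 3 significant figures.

A dh/dt = −Q_out = −0.00387 √h.
∫ h^(−1/2) dh = −(0.00387/A) ∫ dt, giving 2√h = 2√h₀ − (0.00387/A) t.
t = 2A(√h₀ − √h)/0.00387 = 2·2.29·(√3.45 − √1.26)/0.00387
  = 4.5800 × (1.8574 − 1.1225) / 0.00387 = 869.75 s.

870 s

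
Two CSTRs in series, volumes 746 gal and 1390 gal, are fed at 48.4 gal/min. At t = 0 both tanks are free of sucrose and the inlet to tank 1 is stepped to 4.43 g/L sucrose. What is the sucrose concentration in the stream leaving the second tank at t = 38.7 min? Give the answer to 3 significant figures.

2.36 g/L

Time constants: τᵢ = Vᵢ/Q for each well-mixed tank.
τ₁ = 746/48.4 = 15.413 min; τ₂ = 1390/48.4 = 28.719 min.
Solving the cascade with C₁(0)=C₂(0)=0 gives C₂(t) = C_in[1 − (τ₁ e^(−t/τ₁) − τ₂ e^(−t/τ₂))/(τ₁ − τ₂)].
At t = 38.7: e^(−t/τ₁) = 0.081201, e^(−t/τ₂) = 0.25988.
C₂ = 4.43·[1 − (15.413·0.081201 − 28.719·0.25988)/(-13.306)] = 4.43·0.53314 = 2.3618 g/L.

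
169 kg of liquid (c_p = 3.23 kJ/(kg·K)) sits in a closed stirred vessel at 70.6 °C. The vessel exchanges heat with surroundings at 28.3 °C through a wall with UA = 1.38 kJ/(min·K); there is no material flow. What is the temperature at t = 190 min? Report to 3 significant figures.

54.5 °C

Lumped-capacitance energy balance: M c_p dT/dt = UA(T_amb − T).
dT/dt = (T_ss − T)/τ with T_ss = T_amb = 28.300 °C, τ = M c_p/UA = 169·3.23/1.38 = 395.56 min.
This is linear first-order; T(t) = T_ss + (T₀ − T_ss) e^(−t/τ).
T(190) = 28.300 + (42.300)·0.61858 = 54.466 °C.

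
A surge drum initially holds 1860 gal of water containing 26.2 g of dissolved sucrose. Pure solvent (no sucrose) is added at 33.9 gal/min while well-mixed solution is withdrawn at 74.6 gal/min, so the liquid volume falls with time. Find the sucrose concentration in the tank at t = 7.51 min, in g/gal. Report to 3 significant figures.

Let m(t) be the amount of sucrose. Volume: V(t) = V₀ + (Q_in − Q_out) t = 1860 − 40.700 t; V(7.51) = 1554.3 gal.
Solute balance: dm/dt = 0 − Q_out C = −Q_out m/V(t).
Separate: dm/m = −Q_out dt/V(t) ⇒ ln(m/m₀) = −(Q_out/(Q_in−Q_out)) ln(V/V₀).
m = m₀ (V₀/V)^(Q_out/(Q_in−Q_out)) = 26.2 × (1860/1554.3)^(-1.8329) = 18.854 g.
C = m/V = 18.854/1554.3 = 0.012130 g/gal.

0.0121 g/gal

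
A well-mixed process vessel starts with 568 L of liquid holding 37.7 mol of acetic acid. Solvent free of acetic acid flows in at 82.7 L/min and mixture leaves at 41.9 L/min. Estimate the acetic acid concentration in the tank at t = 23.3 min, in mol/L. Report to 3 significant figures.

0.00904 mol/L

Total volume: dV/dt = Q_in − Q_out = 40.800 L/min, so V(t) = 568 + 40.800 t and V(23.3) = 1518.6 L.
No acetic acid enters, so dm/dt = −Q_out · (m/V).
dm/m = −Q_out dt/(V₀ + 40.800 t); integrating gives ln(m/m₀) = −(Q_out/(Q_in−Q_out)) ln(V/V₀).
m = m₀ (V₀/V)^(Q_out/(Q_in−Q_out)) = 37.7 × (568/1518.6)^(1.0270) = 13.732 mol.
C = m/V = 13.732/1518.6 = 0.0090420 mol/L.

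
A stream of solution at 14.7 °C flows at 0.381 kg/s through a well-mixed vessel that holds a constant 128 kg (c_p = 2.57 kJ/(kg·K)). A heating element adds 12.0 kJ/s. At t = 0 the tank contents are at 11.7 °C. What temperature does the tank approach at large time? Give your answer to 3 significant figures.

M c_p dT/dt = ṁ c_p (T_in − T) + Q̇.
At steady state dT/dt = 0 ⇒ T_ss = T_in + Q̇/(ṁ c_p) = 14.7 + 12.0/(0.381·2.57) = 26.955 °C.

27.0 °C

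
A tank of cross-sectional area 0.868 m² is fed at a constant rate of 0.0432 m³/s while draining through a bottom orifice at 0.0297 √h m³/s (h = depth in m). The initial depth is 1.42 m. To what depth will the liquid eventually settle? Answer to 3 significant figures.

A dh/dt = Q_in − 0.0297 √h. Steady state requires inflow = outflow:
Q_in = 0.0297 √h_ss ⇒ √h_ss = 0.0432/0.0297 = 1.4545.
h_ss = 1.4545² = 2.1157 m. (Since h₀ = 1.42 m < h_ss, the level will rise toward this value.)

2.12 m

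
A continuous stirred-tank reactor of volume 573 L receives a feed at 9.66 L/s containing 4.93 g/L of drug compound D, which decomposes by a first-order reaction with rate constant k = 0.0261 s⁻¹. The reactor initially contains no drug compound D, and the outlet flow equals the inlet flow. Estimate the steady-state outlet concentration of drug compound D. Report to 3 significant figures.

1.93 g/L

V dC/dt = Q(C_in − C) − k V C.
Steady state (dC/dt = 0): C_ss = Q C_in/(Q + kV) = C_in/(1 + kV/Q).
C_ss = 9.66·4.93/(9.66 + 0.0261·573) = 47.624/24.615 = 1.9347 g/L.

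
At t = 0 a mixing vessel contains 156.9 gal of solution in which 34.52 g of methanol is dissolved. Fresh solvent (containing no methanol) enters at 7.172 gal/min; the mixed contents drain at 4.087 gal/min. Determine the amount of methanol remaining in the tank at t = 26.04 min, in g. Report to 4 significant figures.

19.96 g

Total volume: dV/dt = Q_in − Q_out = 3.08500 gal/min, so V(t) = 156.9 + 3.08500 t and V(26.04) = 237.233 gal.
Solute balance: dm/dt = 0 − Q_out C = −Q_out m/V(t).
dm/m = −Q_out dt/(V₀ + 3.08500 t); integrating gives ln(m/m₀) = −(Q_out/(Q_in−Q_out)) ln(V/V₀).
m = m₀ (V₀/V)^(Q_out/(Q_in−Q_out)) = 34.52 × (156.9/237.233)^(1.32480) = 19.9618 g.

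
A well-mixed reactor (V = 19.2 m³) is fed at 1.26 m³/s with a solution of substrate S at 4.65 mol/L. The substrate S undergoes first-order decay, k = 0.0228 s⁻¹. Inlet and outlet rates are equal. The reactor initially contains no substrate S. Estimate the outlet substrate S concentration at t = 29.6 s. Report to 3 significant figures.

3.20 mol/L

Accumulation = in − out − consumed: V dC/dt = Q C_in − Q C − k V C.
dC/dt = (Q/V) C_in − (Q/V + k) C; effective rate a = Q/V + k = 0.065625 + 0.0228 = 0.088425 s⁻¹.
C_ss = Q C_in/(Q + kV) = 3.4510 mol/L; C(t) = C_ss + (C₀ − C_ss) e^(−a t).
C(29.6) = 3.4510 + (-3.4510)·e^(−0.088425·29.6) = 3.4510 + (-3.4510)·0.072994 = 3.1991 mol/L.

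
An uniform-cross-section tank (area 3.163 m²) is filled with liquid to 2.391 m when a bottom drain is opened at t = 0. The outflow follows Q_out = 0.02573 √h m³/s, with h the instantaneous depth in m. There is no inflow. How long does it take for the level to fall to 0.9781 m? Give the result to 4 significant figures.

137.0 s

A dh/dt = −Q_out = −0.02573 √h.
∫ h^(−1/2) dh = −(0.02573/A) ∫ dt, giving 2√h = 2√h₀ − (0.02573/A) t.
t = 2A(√h₀ − √h)/0.02573 = 2·3.163·(√2.391 − √0.9781)/0.02573
  = 6.32600 × (1.54629 − 0.988989) / 0.02573 = 137.017 s.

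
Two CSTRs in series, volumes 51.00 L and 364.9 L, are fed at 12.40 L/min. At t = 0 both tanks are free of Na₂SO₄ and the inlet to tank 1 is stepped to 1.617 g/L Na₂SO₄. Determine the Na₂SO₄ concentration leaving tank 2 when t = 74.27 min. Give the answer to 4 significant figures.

Species balance on tank i: dCᵢ/dt = (Cᵢ₋₁ − Cᵢ)/τᵢ with τᵢ = Vᵢ/Q.
τ₁ = 51.00/12.40 = 4.11290 min; τ₂ = 364.9/12.40 = 29.4274 min.
Solving the cascade with C₁(0)=C₂(0)=0 gives C₂(t) = C_in[1 − (τ₁ e^(−t/τ₁) − τ₂ e^(−t/τ₂))/(τ₁ − τ₂)].
At t = 74.27: e^(−t/τ₁) = 1.43746e-08, e^(−t/τ₂) = 0.0801515.
C₂ = 1.617·[1 − (4.11290·1.43746e-08 − 29.4274·0.0801515)/(-25.3145)] = 1.617·0.906826 = 1.46634 g/L.

1.466 g/L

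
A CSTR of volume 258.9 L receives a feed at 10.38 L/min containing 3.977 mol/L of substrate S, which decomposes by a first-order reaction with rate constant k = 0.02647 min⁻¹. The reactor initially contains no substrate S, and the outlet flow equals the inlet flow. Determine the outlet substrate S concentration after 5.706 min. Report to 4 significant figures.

0.7570 mol/L

Species balance: V dC/dt = Q C_in − Q C − k V C.
This is linear with rate a = Q/V + k = 0.0665627 min⁻¹.
C_ss = Q C_in/(Q + kV) = 2.39547 mol/L; C(t) = C_ss + (C₀ − C_ss) e^(−a t).
C(5.706) = 2.39547 + (-2.39547)·e^(−0.0665627·5.706) = 2.39547 + (-2.39547)·0.683994 = 0.756983 mol/L.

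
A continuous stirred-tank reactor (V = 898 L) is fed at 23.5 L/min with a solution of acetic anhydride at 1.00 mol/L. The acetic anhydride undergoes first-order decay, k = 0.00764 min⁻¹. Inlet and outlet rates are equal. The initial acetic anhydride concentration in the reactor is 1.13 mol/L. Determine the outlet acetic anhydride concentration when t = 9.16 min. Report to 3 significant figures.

1.04 mol/L

Species balance: V dC/dt = Q C_in − Q C − k V C.
dC/dt = (Q/V) C_in − (Q/V + k) C; effective rate a = Q/V + k = 0.026169 + 0.00764 = 0.033809 min⁻¹.
C_ss = Q C_in/(Q + kV) = 0.77403 mol/L; C(t) = C_ss + (C₀ − C_ss) e^(−a t).
C(9.16) = 0.77403 + (0.35597)·e^(−0.033809·9.16) = 0.77403 + (0.35597)·0.73367 = 1.0352 mol/L.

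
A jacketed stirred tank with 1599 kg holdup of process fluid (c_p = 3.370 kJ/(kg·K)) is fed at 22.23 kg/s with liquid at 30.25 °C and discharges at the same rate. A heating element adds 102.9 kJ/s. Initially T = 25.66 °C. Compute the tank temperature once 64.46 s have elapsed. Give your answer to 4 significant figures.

Energy balance: M c_p dT/dt = ṁ c_p (T_in − T) + 102.9.
τ = M/ṁ = 71.9298 s; T_ss = T_in + Q̇/(ṁ c_p) = 30.25 + 102.9/(22.23·3.370) = 31.6236 °C.
Integrating: T(t) = T_ss + (T₀ − T_ss) e^(−t/τ).
T(64.46) = 31.6236 + (-5.96355)·e^(−64.46/71.9298) = 31.6236 + (-5.96355)·0.408137 = 29.1896 °C.

29.19 °C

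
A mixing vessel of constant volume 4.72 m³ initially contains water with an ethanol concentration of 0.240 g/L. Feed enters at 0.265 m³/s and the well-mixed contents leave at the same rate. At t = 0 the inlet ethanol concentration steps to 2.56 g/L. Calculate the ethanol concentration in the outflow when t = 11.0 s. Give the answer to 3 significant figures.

1.31 g/L

Unsteady species balance (constant V, well mixed): V dC/dt = Q(C_in − C).
So dC/dt = (C_in − C)/τ with τ = V/Q = 4.72/0.265 = 17.811 s.
Solution: C(t) = C_in + (C₀ − C_in) e^(−t/τ).
C(11.0) = 2.56 + (0.240 − 2.56)·e^(−11.0/17.811) = 2.56 + (-2.3200)·0.53925 = 1.3090 g/L.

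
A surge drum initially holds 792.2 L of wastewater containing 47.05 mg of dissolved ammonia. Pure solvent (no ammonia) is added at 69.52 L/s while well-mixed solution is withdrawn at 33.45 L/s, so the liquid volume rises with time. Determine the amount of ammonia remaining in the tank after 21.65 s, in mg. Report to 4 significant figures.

24.90 mg

Total volume: dV/dt = Q_in − Q_out = 36.0700 L/s, so V(t) = 792.2 + 36.0700 t and V(21.65) = 1573.12 L.
Species balance (pure solvent in): dm/dt = −Q_out · m/V(t).
Separate: dm/m = −Q_out dt/V(t) ⇒ ln(m/m₀) = −(Q_out/(Q_in−Q_out)) ln(V/V₀).
m = m₀ (V₀/V)^(Q_out/(Q_in−Q_out)) = 47.05 × (792.2/1573.12)^(0.927363) = 24.9043 mg.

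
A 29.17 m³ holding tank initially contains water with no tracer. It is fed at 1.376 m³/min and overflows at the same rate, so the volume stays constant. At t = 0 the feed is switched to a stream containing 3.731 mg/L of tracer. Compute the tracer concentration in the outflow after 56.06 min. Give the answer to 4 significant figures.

3.466 mg/L

Accumulation = in − out for the solute gives V dC/dt = Q(C_in − C).
Rewrite as dC/dt + C/τ = C_in/τ, τ = V/Q = 21.1991 min.
This is linear first-order; C(t) = C_in + (C₀ − C_in) e^(−t/τ).
C(56.06) = 3.731 + (0 − 3.731)·e^(−56.06/21.1991) = 3.731 + (-3.73100)·0.0710445 = 3.46593 mg/L.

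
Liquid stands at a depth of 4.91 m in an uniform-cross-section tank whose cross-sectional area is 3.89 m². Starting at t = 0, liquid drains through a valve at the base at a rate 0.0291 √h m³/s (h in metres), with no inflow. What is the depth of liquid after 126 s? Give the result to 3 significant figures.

A dh/dt = −Q_out = −0.0291 √h.
∫ h^(−1/2) dh = −(0.0291/A) ∫ dt, giving 2√h = 2√h₀ − (0.0291/A) t.
√h = √4.91 − 0.0291·126/(2·3.89) = 2.2159 − 0.47129 = 1.7446.
h = 1.7446² = 3.0435 m.

3.04 m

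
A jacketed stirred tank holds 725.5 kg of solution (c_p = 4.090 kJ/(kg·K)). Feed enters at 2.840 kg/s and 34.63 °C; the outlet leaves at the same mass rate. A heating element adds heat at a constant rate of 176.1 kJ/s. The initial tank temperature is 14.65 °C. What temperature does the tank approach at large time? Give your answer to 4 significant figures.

49.79 °C

M c_p dT/dt = ṁ c_p (T_in − T) + Q̇.
At steady state dT/dt = 0 ⇒ T_ss = T_in + Q̇/(ṁ c_p) = 34.63 + 176.1/(2.840·4.090) = 49.7906 °C.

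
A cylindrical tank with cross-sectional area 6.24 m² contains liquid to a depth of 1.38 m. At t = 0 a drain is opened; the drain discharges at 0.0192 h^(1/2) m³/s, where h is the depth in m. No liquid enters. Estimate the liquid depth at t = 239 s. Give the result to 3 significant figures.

With no inflow, A dh/dt = −0.0192 √h.
Separate and integrate: 2(√h − √h₀) = −(0.0192/A) t.
√h = √1.38 − 0.0192·239/(2·6.24) = 1.1747 − 0.36769 = 0.80704.
h = 0.80704² = 0.65132 m.

0.651 m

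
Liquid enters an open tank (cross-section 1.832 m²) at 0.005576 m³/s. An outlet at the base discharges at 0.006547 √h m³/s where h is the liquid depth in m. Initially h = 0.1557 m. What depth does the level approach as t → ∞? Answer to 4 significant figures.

Volume balance on the tank: A dh/dt = Q_in − 0.006547 √h. At steady state dh/dt = 0:
Q_in = 0.006547 √h_ss ⇒ √h_ss = 0.005576/0.006547 = 0.851688.
h_ss = 0.851688² = 0.725372 m. (Since h₀ = 0.1557 m < h_ss, the level will rise toward this value.)

0.7254 m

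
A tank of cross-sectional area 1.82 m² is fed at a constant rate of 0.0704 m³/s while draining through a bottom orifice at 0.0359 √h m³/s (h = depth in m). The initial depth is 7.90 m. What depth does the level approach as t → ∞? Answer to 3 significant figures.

Volume balance on the tank: A dh/dt = Q_in − 0.0359 √h. At steady state dh/dt = 0:
Q_in = 0.0359 √h_ss ⇒ √h_ss = 0.0704/0.0359 = 1.9610.
h_ss = 1.9610² = 3.8455 m. (Since h₀ = 7.90 m > h_ss, the level will fall toward this value.)

3.85 m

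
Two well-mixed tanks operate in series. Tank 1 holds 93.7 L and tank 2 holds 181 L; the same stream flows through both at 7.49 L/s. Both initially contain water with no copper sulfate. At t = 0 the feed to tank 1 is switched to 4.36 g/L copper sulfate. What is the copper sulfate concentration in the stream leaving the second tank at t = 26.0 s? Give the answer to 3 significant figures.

1.86 g/L

Each tank obeys Vᵢ dCᵢ/dt = Q(Cᵢ₋₁ − Cᵢ), so τᵢ = Vᵢ/Q.
τ₁ = 93.7/7.49 = 12.510 s; τ₂ = 181/7.49 = 24.166 s.
Tank 1: C₁ = C_in(1 − e^(−t/τ₁)). Tank 2 (τ₁ ≠ τ₂): C₂ = C_in[1 − (τ₁ e^(−t/τ₁) − τ₂ e^(−t/τ₂))/(τ₁ − τ₂)].
At t = 26.0: e^(−t/τ₁) = 0.12514, e^(−t/τ₂) = 0.34099.
C₂ = 4.36·[1 − (12.510·0.12514 − 24.166·0.34099)/(-11.656)] = 4.36·0.42734 = 1.8632 g/L.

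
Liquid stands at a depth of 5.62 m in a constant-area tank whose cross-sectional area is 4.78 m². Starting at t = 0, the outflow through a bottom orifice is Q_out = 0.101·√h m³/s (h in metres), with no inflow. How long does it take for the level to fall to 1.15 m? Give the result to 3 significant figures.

123 s

Unsteady balance on liquid volume: A dh/dt = −0.101 √h.
Separate and integrate: 2(√h − √h₀) = −(0.101/A) t.
t = 2A(√h₀ − √h)/0.101 = 2·4.78·(√5.62 − √1.15)/0.101
  = 9.5600 × (2.3707 − 1.0724) / 0.101 = 122.89 s.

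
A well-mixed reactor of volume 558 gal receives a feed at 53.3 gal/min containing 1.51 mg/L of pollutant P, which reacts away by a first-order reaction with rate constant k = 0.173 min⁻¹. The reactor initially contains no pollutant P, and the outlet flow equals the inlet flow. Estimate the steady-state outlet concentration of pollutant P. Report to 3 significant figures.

Accumulation = in − out − consumed: V dC/dt = Q C_in − Q C − k V C.
Steady state (dC/dt = 0): C_ss = Q C_in/(Q + kV) = C_in/(1 + kV/Q).
C_ss = 53.3·1.51/(53.3 + 0.173·558) = 80.483/149.83 = 0.53715 mg/L.

0.537 mg/L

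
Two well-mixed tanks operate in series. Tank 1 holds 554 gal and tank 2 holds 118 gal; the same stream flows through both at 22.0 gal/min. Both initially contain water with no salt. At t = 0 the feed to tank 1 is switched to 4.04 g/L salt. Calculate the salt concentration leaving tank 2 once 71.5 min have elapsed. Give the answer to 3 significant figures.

3.74 g/L

Species balance on tank i: dCᵢ/dt = (Cᵢ₋₁ − Cᵢ)/τᵢ with τᵢ = Vᵢ/Q.
τ₁ = 554/22.0 = 25.182 min; τ₂ = 118/22.0 = 5.3636 min.
Tank 1: C₁ = C_in(1 − e^(−t/τ₁)). Tank 2 (τ₁ ≠ τ₂): C₂ = C_in[1 − (τ₁ e^(−t/τ₁) − τ₂ e^(−t/τ₂))/(τ₁ − τ₂)].
At t = 71.5: e^(−t/τ₁) = 0.058464, e^(−t/τ₂) = 1.6242e-06.
C₂ = 4.04·[1 − (25.182·0.058464 − 5.3636·1.6242e-06)/(19.818)] = 4.04·0.92571 = 3.7399 g/L.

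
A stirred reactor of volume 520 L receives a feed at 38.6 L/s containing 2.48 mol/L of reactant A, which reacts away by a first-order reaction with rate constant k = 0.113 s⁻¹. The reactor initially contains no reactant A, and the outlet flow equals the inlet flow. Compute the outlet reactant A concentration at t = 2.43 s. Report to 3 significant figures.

Species balance: V dC/dt = Q C_in − Q C − k V C.
This is linear with rate a = Q/V + k = 0.18723 s⁻¹.
C_ss = Q C_in/(Q + kV) = 0.98324 mol/L; C(t) = C_ss + (C₀ − C_ss) e^(−a t).
C(2.43) = 0.98324 + (-0.98324)·e^(−0.18723·2.43) = 0.98324 + (-0.98324)·0.63447 = 0.35941 mol/L.

0.359 mol/L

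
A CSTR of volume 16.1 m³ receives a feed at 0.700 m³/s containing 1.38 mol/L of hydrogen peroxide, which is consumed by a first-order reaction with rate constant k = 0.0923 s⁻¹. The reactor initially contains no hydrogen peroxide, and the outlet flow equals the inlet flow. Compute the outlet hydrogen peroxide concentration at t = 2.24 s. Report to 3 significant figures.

0.116 mol/L

Accumulation = in − out − consumed: V dC/dt = Q C_in − Q C − k V C.
dC/dt = (Q/V) C_in − (Q/V + k) C; effective rate a = Q/V + k = 0.043478 + 0.0923 = 0.13578 s⁻¹.
C_ss = Q C_in/(Q + kV) = 0.44190 mol/L; C(t) = C_ss + (C₀ − C_ss) e^(−a t).
C(2.24) = 0.44190 + (-0.44190)·e^(−0.13578·2.24) = 0.44190 + (-0.44190)·0.73776 = 0.11589 mol/L.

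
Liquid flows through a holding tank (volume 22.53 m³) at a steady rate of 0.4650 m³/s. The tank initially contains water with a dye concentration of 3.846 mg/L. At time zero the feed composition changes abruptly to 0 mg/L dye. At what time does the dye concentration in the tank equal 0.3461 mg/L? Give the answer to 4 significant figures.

Mass balance on the solute (V constant): V dC/dt = Q(C_in − C), so τ = V/Q = 48.4516 s.
C(t) = C_in + (C₀ − C_in) e^(−t/τ). Set C = 0.3461 and solve for t:
e^(−t/τ) = (C − C_in)/(C₀ − C_in) = (0.3461 − 0)/(3.846 − 0) = 0.0899896
t = −τ ln(…) = 48.4516 × 2.40806 = 116.674 s.

116.7 s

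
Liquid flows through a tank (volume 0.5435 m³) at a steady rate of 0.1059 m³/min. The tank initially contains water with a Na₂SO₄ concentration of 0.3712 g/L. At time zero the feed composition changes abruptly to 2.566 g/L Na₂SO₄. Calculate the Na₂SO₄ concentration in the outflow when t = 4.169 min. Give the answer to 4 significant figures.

Species balance on the tank: V dC/dt = Q(C_in − C).
Time constant τ = V/Q = 0.5435/0.1059 = 5.13220 min.
Integrating: C(t) = C_in + (C₀ − C_in) e^(−t/τ).
C(4.169) = 2.566 + (0.3712 − 2.566)·e^(−4.169/5.13220) = 2.566 + (-2.19480)·0.443826 = 1.59189 g/L.

1.592 g/L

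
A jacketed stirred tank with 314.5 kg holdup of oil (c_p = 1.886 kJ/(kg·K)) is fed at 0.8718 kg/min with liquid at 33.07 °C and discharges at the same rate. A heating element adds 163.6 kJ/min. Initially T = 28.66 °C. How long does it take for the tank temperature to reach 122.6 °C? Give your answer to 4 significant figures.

845.6 min

M c_p dT/dt = ṁ c_p (T_in − T) + Q̇.
τ = M/ṁ = 360.748 min; T_ss = T_in + Q̇/(ṁ c_p) = 132.570 °C.
T(t) = T_ss + (T₀ − T_ss) e^(−t/τ). Set T = 122.6:
e^(−t/τ) = (122.6 − 132.570)/(28.66 − 132.570) = 0.0959517
t = −360.748 · ln(0.0959517) = 845.561 min.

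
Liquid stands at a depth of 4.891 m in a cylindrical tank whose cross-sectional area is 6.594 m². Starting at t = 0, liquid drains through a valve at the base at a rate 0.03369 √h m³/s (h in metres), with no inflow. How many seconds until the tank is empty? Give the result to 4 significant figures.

With no inflow, A dh/dt = −0.03369 √h.
Separate and integrate: 2(√h − √h₀) = −(0.03369/A) t.
Tank is empty when √h = 0: t_empty = 2A√h₀/0.03369.
t_empty = 2·6.594·√4.891/0.03369 = 13.1880·2.21156/0.03369 = 865.719 s.

865.7 s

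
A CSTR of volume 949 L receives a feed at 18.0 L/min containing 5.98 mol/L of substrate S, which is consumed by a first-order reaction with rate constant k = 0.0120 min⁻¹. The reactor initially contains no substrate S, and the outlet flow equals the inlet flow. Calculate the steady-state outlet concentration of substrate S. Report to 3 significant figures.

V dC/dt = Q(C_in − C) − k V C.
At steady state: 0 = Q C_in − (Q + kV) C_ss, so C_ss = Q C_in/(Q + kV).
C_ss = 18.0·5.98/(18.0 + 0.0120·949) = 107.64/29.388 = 3.6627 mol/L.

3.66 mol/L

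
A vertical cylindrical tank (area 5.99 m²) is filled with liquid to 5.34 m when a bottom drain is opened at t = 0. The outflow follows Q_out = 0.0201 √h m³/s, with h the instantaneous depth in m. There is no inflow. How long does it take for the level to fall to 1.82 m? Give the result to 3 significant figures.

Accumulation of liquid (constant cross-section A): A dh/dt = −0.0201 √h.
This is separable: 2 d(√h)/dt = −0.0201/A, so √h = √h₀ − (0.0201/(2A)) t.
t = 2A(√h₀ − √h)/0.0201 = 2·5.99·(√5.34 − √1.82)/0.0201
  = 11.980 × (2.3108 − 1.3491) / 0.0201 = 573.23 s.

573 s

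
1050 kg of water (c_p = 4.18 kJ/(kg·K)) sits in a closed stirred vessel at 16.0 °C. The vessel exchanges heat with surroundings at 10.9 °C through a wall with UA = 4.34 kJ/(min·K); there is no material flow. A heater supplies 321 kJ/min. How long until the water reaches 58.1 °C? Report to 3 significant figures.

First-law balance (no shaft work): M c_p dT/dt = −UA(T − T_amb) + Q̇.
τ = M c_p/UA = 1011.3 min; T_ss = T_amb + Q̇/UA = 10.9 + 321/4.34 = 84.863 °C.
T(t) = T_ss + (T₀ − T_ss)e^(−t/τ); set T = 58.1:
t = −τ ln[(T − T_ss)/(T₀ − T_ss)] = −1011.3 · ln(0.38864) = 955.77 min.

956 min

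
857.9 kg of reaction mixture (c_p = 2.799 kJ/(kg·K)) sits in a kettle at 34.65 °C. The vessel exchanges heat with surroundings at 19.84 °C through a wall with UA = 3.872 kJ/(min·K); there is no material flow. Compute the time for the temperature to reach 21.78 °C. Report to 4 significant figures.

1261 min

Lumped-capacitance energy balance: M c_p dT/dt = UA(T_amb − T).
τ = M c_p/UA = 620.161 min; T_ss = T_amb = 19.8400 °C.
T(t) = T_ss + (T₀ − T_ss)e^(−t/τ); set T = 21.78:
t = −τ ln[(T − T_ss)/(T₀ − T_ss)] = −620.161 · ln(0.130993) = 1260.55 min.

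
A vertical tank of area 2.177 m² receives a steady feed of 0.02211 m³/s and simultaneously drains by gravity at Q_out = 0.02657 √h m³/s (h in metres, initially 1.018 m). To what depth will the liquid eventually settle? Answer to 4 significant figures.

0.6925 m

Level balance: A dh/dt = 0.02211 − 0.02657 √h. Setting dh/dt = 0:
Q_in = 0.02657 √h_ss ⇒ √h_ss = 0.02211/0.02657 = 0.832142.
h_ss = 0.832142² = 0.692459 m. (Since h₀ = 1.018 m > h_ss, the level will fall toward this value.)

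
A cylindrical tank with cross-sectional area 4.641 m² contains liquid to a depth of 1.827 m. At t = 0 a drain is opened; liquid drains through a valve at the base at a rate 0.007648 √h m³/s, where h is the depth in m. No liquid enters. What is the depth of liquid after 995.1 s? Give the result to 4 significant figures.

With no inflow, A dh/dt = −0.007648 √h.
Separate and integrate: 2(√h − √h₀) = −(0.007648/A) t.
√h = √1.827 − 0.007648·995.1/(2·4.641) = 1.35167 − 0.819923 = 0.531743.
h = 0.531743² = 0.282750 m.

0.2828 m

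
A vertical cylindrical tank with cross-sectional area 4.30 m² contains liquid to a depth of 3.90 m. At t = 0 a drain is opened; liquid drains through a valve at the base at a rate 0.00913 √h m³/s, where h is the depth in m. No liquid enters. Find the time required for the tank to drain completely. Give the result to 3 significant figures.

1860 s

A dh/dt = −Q_out = −0.00913 √h.
∫ h^(−1/2) dh = −(0.00913/A) ∫ dt, giving 2√h = 2√h₀ − (0.00913/A) t.
Tank is empty when √h = 0: t_empty = 2A√h₀/0.00913.
t_empty = 2·4.30·√3.90/0.00913 = 8.6000·1.9748/0.00913 = 1860.2 s.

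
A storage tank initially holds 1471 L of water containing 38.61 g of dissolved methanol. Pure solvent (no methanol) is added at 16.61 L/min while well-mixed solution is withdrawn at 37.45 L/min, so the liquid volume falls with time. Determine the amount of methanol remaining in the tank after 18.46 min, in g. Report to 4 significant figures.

22.39 g

Let m(t) be the amount of methanol. Volume: V(t) = V₀ + (Q_in − Q_out) t = 1471 − 20.8400 t; V(18.46) = 1086.29 L.
Solute balance: dm/dt = 0 − Q_out C = −Q_out m/V(t).
Separate: dm/m = −Q_out dt/V(t) ⇒ ln(m/m₀) = −(Q_out/(Q_in−Q_out)) ln(V/V₀).
m = m₀ (V₀/V)^(Q_out/(Q_in−Q_out)) = 38.61 × (1471/1086.29)^(-1.79702) = 22.3920 g.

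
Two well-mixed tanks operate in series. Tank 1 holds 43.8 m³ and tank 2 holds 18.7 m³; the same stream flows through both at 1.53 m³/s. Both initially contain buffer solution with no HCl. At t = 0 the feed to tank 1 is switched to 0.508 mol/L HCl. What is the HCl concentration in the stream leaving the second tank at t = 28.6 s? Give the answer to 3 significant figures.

Species balance on tank i: dCᵢ/dt = (Cᵢ₋₁ − Cᵢ)/τᵢ with τᵢ = Vᵢ/Q.
τ₁ = 43.8/1.53 = 28.627 s; τ₂ = 18.7/1.53 = 12.222 s.
Tank 1: C₁ = C_in(1 − e^(−t/τ₁)). Tank 2 (τ₁ ≠ τ₂): C₂ = C_in[1 − (τ₁ e^(−t/τ₁) − τ₂ e^(−t/τ₂))/(τ₁ − τ₂)].
At t = 28.6: e^(−t/τ₁) = 0.36823, e^(−t/τ₂) = 0.096328.
C₂ = 0.508·[1 − (28.627·0.36823 − 12.222·0.096328)/(16.405)] = 0.508·0.42919 = 0.21803 mol/L.

0.218 mol/L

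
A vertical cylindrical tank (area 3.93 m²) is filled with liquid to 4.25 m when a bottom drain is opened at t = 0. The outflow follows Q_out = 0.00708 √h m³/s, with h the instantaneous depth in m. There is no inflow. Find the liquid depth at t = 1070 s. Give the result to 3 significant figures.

1.21 m

A dh/dt = −Q_out = −0.00708 √h.
Separate and integrate: 2(√h − √h₀) = −(0.00708/A) t.
√h = √4.25 − 0.00708·1070/(2·3.93) = 2.0616 − 0.96382 = 1.0977.
h = 1.0977² = 1.2050 m.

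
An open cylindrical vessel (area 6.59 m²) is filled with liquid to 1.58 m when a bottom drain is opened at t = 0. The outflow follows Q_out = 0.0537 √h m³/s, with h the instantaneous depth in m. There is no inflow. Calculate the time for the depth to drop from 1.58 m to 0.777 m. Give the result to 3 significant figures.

Unsteady balance on liquid volume: A dh/dt = −0.0537 √h.
This is separable: 2 d(√h)/dt = −0.0537/A, so √h = √h₀ − (0.0537/(2A)) t.
t = 2A(√h₀ − √h)/0.0537 = 2·6.59·(√1.58 − √0.777)/0.0537
  = 13.180 × (1.2570 − 0.88148) / 0.0537 = 92.163 s.

92.2 s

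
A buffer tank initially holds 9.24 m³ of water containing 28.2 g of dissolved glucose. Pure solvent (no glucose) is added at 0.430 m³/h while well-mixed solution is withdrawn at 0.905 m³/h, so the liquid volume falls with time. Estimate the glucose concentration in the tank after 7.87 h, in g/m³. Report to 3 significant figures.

Total volume: dV/dt = Q_in − Q_out = -0.47500 m³/h, so V(t) = 9.24 − 0.47500 t and V(7.87) = 5.5017 m³.
No glucose enters, so dm/dt = −Q_out · (m/V).
Separate: dm/m = −Q_out dt/V(t) ⇒ ln(m/m₀) = −(Q_out/(Q_in−Q_out)) ln(V/V₀).
m = m₀ (V₀/V)^(Q_out/(Q_in−Q_out)) = 28.2 × (9.24/5.5017)^(-1.9053) = 10.501 g.
C = m/V = 10.501/5.5017 = 1.9087 g/m³.

1.91 g/m³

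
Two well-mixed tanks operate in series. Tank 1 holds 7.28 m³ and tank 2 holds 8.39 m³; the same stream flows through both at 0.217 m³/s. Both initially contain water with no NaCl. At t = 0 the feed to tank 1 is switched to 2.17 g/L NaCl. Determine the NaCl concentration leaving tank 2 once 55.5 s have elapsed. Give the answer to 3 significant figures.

0.988 g/L

Species balance on tank i: dCᵢ/dt = (Cᵢ₋₁ − Cᵢ)/τᵢ with τᵢ = Vᵢ/Q.
τ₁ = 7.28/0.217 = 33.548 s; τ₂ = 8.39/0.217 = 38.664 s.
Tank 1: C₁ = C_in(1 − e^(−t/τ₁)). Tank 2 (τ₁ ≠ τ₂): C₂ = C_in[1 − (τ₁ e^(−t/τ₁) − τ₂ e^(−t/τ₂))/(τ₁ − τ₂)].
At t = 55.5: e^(−t/τ₁) = 0.19122, e^(−t/τ₂) = 0.23801.
C₂ = 2.17·[1 − (33.548·0.19122 − 38.664·0.23801)/(-5.1152)] = 2.17·0.45515 = 0.98767 g/L.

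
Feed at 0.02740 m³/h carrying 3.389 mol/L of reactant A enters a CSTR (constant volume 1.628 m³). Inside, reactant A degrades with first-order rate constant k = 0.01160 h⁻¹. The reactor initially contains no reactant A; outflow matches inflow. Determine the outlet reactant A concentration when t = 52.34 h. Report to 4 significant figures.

1.553 mol/L

Accumulation = in − out − consumed: V dC/dt = Q C_in − Q C − k V C.
This is linear with rate a = Q/V + k = 0.0284305 h⁻¹.
C_ss = Q C_in/(Q + kV) = 2.00624 mol/L; C(t) = C_ss + (C₀ − C_ss) e^(−a t).
C(52.34) = 2.00624 + (-2.00624)·e^(−0.0284305·52.34) = 2.00624 + (-2.00624)·0.225812 = 1.55321 mol/L.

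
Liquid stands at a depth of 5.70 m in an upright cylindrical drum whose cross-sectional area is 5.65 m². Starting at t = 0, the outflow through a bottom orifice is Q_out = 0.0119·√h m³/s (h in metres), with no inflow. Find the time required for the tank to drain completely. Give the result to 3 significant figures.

2270 s

A dh/dt = −Q_out = −0.0119 √h.
This is separable: 2 d(√h)/dt = −0.0119/A, so √h = √h₀ − (0.0119/(2A)) t.
Set h = 0: 2√h₀ = (0.0119/A) t_empty ⇒ t_empty = 2A√h₀/0.0119.
t_empty = 2·5.65·√5.70/0.0119 = 11.300·2.3875/0.0119 = 2267.1 s.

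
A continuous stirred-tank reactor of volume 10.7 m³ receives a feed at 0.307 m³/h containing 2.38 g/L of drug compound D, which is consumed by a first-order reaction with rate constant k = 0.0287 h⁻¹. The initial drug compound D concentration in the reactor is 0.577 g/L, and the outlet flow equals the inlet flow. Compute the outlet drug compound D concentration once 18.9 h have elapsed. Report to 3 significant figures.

Accumulation = in − out − consumed: V dC/dt = Q C_in − Q C − k V C.
This is linear with rate a = Q/V + k = 0.057392 h⁻¹.
C_ss = Q C_in/(Q + kV) = 1.1898 g/L; C(t) = C_ss + (C₀ − C_ss) e^(−a t).
C(18.9) = 1.1898 + (-0.61283)·e^(−0.057392·18.9) = 1.1898 + (-0.61283)·0.33800 = 0.98269 g/L.

0.983 g/L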